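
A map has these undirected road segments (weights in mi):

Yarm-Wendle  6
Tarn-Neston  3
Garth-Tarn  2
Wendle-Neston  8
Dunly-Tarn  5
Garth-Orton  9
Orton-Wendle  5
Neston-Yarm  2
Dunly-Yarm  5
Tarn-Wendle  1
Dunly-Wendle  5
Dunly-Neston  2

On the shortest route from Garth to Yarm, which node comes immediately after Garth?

Tarn

Compare a few routes:
Garth - Tarn - Neston - Yarm: 2+3+2 = 7
Garth - Tarn - Wendle - Yarm: 2+1+6 = 9
Garth - Tarn - Dunly - Neston - Yarm: 2+5+2+2 = 11
Cheapest is Garth - Tarn - Neston - Yarm at 7 mi.
So from Garth the first move is to Tarn.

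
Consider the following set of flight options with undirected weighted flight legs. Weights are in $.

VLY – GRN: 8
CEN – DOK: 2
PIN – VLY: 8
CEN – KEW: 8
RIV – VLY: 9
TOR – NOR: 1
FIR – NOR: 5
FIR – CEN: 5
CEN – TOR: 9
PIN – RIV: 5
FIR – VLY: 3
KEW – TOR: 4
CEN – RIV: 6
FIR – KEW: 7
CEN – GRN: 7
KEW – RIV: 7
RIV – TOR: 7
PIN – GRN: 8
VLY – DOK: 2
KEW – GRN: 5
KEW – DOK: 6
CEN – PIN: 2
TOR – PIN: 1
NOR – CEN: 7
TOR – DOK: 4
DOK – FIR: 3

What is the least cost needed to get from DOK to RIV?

Settle nodes by increasing distance from DOK:
DOK: 0
CEN: 2  (via DOK)
VLY: 2  (via DOK)
FIR: 3  (via DOK)
PIN: 4  (via CEN)
TOR: 4  (via DOK)
NOR: 5  (via TOR)
KEW: 6  (via DOK)
RIV: 8  (via CEN)
Shortest route: DOK–CEN–RIV = $8.

$8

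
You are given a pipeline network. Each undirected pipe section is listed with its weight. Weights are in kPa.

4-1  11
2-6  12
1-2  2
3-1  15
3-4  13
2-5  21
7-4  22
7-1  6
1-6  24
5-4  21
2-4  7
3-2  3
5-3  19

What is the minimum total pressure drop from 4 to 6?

19 kPa

Candidate routes:
4–2–6: 7+12 = 19
4–1–2–6: 11+2+12 = 25
The minimum is 19 kPa via 4–2–6.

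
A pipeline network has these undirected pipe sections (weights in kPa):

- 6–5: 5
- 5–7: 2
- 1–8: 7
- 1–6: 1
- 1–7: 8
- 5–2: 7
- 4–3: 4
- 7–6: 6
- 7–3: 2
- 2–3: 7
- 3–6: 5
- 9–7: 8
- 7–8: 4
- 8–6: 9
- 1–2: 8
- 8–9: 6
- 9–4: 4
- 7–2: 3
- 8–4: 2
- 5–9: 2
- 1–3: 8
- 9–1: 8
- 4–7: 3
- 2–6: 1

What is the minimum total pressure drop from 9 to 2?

Settle nodes by increasing distance from 9:
9: 0
5: 2  (via 9)
4: 4  (via 9)
7: 4  (via 5)
3: 6  (via 7)
8: 6  (via 9)
2: 7  (via 7)
Shortest route: 9 → 5 → 7 → 2 = 7 kPa.

7 kPa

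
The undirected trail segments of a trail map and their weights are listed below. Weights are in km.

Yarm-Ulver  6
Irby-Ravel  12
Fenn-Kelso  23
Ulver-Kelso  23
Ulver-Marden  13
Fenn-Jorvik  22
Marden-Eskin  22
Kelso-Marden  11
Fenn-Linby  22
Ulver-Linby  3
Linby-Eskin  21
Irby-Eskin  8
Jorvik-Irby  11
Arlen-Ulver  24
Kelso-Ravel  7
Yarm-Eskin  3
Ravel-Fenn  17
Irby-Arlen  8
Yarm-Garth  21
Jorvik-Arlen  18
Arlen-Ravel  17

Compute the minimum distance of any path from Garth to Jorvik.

43 km

Enumerating some paths:
Garth–Yarm–Ulver–Arlen–Jorvik: 21+6+24+18 = 69
Garth–Yarm–Eskin–Irby–Jorvik: 21+3+8+11 = 43
Garth–Yarm–Eskin–Irby–Arlen–Jorvik: 21+3+8+8+18 = 58
Garth–Yarm–Ulver–Linby–Eskin–Irby–Jorvik: 21+6+3+21+8+11 = 70
The minimum is 43 km via Garth–Yarm–Eskin–Irby–Jorvik.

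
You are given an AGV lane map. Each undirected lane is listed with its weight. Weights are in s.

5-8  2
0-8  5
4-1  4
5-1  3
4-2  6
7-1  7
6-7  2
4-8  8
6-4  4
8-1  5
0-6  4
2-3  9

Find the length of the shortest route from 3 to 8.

23 s

Settle nodes by increasing distance from 3:
3: 0
2: 9  (via 3)
4: 15  (via 2)
1: 19  (via 4)
6: 19  (via 4)
7: 21  (via 6)
5: 22  (via 1)
0: 23  (via 6)
8: 23  (via 4)
Shortest route: 3 → 2 → 4 → 8 = 23 s.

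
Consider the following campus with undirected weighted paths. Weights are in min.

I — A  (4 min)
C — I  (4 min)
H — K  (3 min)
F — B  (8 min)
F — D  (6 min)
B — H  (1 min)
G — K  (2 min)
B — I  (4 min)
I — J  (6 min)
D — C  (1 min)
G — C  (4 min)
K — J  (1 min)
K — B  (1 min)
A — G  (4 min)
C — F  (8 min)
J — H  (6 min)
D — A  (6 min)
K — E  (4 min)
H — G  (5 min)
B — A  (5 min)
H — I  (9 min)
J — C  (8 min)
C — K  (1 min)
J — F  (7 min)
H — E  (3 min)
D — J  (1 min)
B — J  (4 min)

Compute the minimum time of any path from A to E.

9 min

Compare a few routes:
A → B → H → E: 5+1+3 = 9
A → G → K → E: 4+2+4 = 10
Cheapest is A → B → H → E at 9 min.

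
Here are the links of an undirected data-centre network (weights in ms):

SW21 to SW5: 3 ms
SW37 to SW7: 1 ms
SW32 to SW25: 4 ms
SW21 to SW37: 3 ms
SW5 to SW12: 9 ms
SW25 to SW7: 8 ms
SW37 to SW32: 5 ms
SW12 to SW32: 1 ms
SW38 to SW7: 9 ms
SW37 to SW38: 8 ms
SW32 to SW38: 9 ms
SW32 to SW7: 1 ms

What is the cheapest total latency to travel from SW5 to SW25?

12 ms

Settle nodes by increasing distance from SW5:
SW5: 0
SW21: 3  (via SW5)
SW37: 6  (via SW21)
SW7: 7  (via SW37)
SW32: 8  (via SW7)
SW12: 9  (via SW5)
SW25: 12  (via SW32)
Shortest route: SW5 → SW21 → SW37 → SW7 → SW32 → SW25 = 12 ms.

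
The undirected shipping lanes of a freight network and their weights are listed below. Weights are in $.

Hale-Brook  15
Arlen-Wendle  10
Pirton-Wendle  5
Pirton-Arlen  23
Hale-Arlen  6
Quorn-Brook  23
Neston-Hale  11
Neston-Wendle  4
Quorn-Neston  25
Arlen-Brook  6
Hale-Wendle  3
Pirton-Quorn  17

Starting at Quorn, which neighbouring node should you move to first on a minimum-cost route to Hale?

Compare a few routes:
Quorn–Pirton–Wendle–Hale: 17+5+3 = 25
Quorn–Neston–Wendle–Hale: 25+4+3 = 32
Cheapest is Quorn–Pirton–Wendle–Hale at $25.
So from Quorn the first move is to Pirton.

Pirton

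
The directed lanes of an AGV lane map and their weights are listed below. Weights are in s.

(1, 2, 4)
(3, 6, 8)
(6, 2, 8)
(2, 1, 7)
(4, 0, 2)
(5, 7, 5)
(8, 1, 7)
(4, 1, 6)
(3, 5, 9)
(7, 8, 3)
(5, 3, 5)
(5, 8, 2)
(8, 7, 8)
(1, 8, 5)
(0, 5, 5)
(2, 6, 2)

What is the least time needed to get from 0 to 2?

Compare a few routes:
0 - 5 - 8 - 1 - 2: 5+2+7+4 = 18
0 - 5 - 7 - 8 - 1 - 2: 5+5+3+7+4 = 24
0 - 5 - 3 - 6 - 2: 5+5+8+8 = 26
The minimum is 18 s via 0 - 5 - 8 - 1 - 2.

18 s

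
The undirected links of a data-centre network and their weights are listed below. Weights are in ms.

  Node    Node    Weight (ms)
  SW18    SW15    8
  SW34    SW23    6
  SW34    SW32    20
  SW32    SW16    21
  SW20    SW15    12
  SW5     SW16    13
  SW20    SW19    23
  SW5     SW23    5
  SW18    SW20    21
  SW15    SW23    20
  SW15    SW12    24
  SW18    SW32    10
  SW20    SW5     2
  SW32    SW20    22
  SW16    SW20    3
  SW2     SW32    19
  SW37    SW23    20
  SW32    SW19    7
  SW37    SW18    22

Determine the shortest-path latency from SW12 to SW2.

Shortest distances from SW12:
SW12: 0
SW15: 24  (via SW12)
SW18: 32  (via SW15)
SW20: 36  (via SW15)
SW5: 38  (via SW20)
SW16: 39  (via SW20)
SW32: 42  (via SW18)
SW23: 43  (via SW5)
SW19: 49  (via SW32)
SW34: 49  (via SW23)
SW37: 54  (via SW18)
SW2: 61  (via SW32)
Shortest route: SW12 → SW15 → SW18 → SW32 → SW2 = 61 ms.

61 ms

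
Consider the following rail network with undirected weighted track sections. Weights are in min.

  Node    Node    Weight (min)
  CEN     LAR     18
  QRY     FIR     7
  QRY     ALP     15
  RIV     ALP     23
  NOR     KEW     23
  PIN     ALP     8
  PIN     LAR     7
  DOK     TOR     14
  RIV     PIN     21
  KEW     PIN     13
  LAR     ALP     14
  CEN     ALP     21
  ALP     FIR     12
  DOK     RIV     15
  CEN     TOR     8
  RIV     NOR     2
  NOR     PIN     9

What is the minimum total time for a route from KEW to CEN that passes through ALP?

Best KEW to ALP: KEW → PIN → ALP costing 21
Best ALP to CEN: ALP → CEN costing 21
Total via ALP: 21 + 21 = 42 min.

42 min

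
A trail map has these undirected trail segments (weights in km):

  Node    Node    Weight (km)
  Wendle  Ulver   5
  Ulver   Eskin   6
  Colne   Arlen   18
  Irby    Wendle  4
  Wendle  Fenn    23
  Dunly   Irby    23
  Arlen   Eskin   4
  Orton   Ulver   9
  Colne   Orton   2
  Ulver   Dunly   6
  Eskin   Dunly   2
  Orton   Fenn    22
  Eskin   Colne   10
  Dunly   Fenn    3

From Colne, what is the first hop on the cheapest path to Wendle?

Candidate routes:
Colne–Eskin–Dunly–Ulver–Wendle: 10+2+6+5 = 23
Colne–Orton–Ulver–Wendle: 2+9+5 = 16
Colne–Eskin–Ulver–Wendle: 10+6+5 = 21
Colne–Arlen–Eskin–Ulver–Wendle: 18+4+6+5 = 33
The minimum is 16 km via Colne–Orton–Ulver–Wendle.
So from Colne the first move is to Orton.

Orton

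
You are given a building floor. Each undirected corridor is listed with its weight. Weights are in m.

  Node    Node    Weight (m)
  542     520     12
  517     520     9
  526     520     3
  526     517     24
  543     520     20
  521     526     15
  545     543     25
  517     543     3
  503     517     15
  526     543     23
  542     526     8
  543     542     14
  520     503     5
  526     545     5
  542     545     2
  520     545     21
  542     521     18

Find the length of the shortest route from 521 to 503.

Shortest distances from 521:
521: 0
526: 15  (via 521)
542: 18  (via 521)
520: 18  (via 526)
545: 20  (via 526)
503: 23  (via 520)
Shortest route: 521 → 526 → 520 → 503 = 23 m.

23 m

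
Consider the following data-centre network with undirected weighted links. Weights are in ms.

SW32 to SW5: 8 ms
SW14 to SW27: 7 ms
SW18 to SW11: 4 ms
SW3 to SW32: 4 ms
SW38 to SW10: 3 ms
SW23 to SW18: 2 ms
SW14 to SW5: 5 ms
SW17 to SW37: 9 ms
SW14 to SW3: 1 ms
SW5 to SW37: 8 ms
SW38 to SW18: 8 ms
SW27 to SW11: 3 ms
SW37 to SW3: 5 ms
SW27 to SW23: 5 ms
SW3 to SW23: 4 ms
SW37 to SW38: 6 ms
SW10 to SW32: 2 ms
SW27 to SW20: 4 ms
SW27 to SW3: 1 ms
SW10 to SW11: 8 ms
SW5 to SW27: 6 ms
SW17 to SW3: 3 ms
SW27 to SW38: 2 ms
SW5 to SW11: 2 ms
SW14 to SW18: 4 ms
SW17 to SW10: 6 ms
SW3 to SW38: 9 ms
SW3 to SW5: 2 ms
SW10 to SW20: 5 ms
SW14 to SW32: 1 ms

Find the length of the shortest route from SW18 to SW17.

8 ms

Compare a few routes:
SW18 - SW14 - SW3 - SW17: 4+1+3 = 8
SW18 - SW23 - SW3 - SW17: 2+4+3 = 9
The minimum is 8 ms via SW18 - SW14 - SW3 - SW17.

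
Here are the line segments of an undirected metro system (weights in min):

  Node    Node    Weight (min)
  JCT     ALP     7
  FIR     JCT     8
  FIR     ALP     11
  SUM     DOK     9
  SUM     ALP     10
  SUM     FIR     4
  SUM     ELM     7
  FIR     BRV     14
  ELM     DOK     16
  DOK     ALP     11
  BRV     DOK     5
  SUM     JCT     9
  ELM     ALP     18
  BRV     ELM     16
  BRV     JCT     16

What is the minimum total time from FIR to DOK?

13 min

Compare a few routes:
FIR → ALP → DOK: 11+11 = 22
FIR → BRV → DOK: 14+5 = 19
FIR → SUM → DOK: 4+9 = 13
The minimum is 13 min via FIR → SUM → DOK.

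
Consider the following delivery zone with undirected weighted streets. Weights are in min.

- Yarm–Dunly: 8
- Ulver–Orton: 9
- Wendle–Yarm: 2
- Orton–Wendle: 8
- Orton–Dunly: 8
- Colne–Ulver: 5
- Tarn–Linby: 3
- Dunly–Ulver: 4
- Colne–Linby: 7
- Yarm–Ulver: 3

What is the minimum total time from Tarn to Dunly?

19 min

Enumerating some paths:
Tarn - Linby - Colne - Ulver - Orton - Dunly: 3+7+5+9+8 = 32
Tarn - Linby - Colne - Ulver - Yarm - Dunly: 3+7+5+3+8 = 26
Tarn - Linby - Colne - Ulver - Yarm - Wendle - Orton - Dunly: 3+7+5+3+2+8+8 = 36
Tarn - Linby - Colne - Ulver - Dunly: 3+7+5+4 = 19
Cheapest is Tarn - Linby - Colne - Ulver - Dunly at 19 min.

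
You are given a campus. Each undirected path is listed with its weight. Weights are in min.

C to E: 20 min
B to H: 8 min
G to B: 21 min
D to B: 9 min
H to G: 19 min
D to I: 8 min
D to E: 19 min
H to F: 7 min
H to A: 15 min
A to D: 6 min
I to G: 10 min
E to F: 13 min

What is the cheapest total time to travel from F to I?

Candidate routes:
F → H → B → D → I: 7+8+9+8 = 32
F → E → D → I: 13+19+8 = 40
F → H → G → I: 7+19+10 = 36
F → H → A → D → I: 7+15+6+8 = 36
The minimum is 32 min via F → H → B → D → I.

32 min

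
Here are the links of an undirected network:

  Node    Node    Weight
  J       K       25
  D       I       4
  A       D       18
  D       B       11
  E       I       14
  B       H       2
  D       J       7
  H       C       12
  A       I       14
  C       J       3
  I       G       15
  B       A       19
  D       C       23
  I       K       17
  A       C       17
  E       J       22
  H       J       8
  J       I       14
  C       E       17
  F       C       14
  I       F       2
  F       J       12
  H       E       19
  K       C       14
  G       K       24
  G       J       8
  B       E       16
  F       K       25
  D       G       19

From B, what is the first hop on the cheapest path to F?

Candidate routes:
B - H - J - F: 2+8+12 = 22
B - H - J - D - I - F: 2+8+7+4+2 = 23
B - D - I - F: 11+4+2 = 17
Cheapest is B - D - I - F at 17.
So from B the first move is to D.

D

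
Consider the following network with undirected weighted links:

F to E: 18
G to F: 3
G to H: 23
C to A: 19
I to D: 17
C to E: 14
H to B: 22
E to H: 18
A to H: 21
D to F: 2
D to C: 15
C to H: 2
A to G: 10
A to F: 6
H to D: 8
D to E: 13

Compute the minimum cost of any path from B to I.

47

Enumerating some paths:
B → H → C → A → F → D → I: 22+2+19+6+2+17 = 68
B → H → C → D → I: 22+2+15+17 = 56
B → H → G → F → D → I: 22+23+3+2+17 = 67
B → H → D → I: 22+8+17 = 47
Cheapest is B → H → D → I at 47.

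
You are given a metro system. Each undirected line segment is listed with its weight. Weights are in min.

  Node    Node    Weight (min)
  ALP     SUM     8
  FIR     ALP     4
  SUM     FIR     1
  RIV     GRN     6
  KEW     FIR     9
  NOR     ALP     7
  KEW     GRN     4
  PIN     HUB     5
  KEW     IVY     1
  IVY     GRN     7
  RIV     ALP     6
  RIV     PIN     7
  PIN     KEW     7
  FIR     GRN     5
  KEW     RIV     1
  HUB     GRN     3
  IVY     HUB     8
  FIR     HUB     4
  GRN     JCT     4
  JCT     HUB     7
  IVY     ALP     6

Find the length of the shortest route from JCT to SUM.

Compare a few routes:
JCT–GRN–FIR–SUM: 4+5+1 = 10
JCT–HUB–FIR–SUM: 7+4+1 = 12
The minimum is 10 min via JCT–GRN–FIR–SUM.

10 min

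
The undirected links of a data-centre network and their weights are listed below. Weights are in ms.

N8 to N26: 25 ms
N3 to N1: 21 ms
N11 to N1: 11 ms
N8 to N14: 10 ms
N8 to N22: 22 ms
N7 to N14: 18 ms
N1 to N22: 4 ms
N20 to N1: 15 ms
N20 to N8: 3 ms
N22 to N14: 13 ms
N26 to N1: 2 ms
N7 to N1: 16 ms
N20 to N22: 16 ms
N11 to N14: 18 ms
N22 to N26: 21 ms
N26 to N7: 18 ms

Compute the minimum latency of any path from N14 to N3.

Shortest distances from N14:
N14: 0
N8: 10  (via N14)
N20: 13  (via N8)
N22: 13  (via N14)
N1: 17  (via N22)
N11: 18  (via N14)
N7: 18  (via N14)
N26: 19  (via N1)
N3: 38  (via N1)
Shortest route: N14 → N22 → N1 → N3 = 38 ms.

38 ms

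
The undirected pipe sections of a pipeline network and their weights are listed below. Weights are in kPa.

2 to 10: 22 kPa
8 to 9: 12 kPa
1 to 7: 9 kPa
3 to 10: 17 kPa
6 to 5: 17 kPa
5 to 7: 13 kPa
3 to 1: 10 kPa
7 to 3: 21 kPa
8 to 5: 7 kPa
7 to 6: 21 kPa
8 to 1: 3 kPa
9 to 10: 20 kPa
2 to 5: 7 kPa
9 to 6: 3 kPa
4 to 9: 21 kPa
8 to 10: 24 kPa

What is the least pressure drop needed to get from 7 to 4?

45 kPa

Running Dijkstra from 7:
7: 0
1: 9  (via 7)
8: 12  (via 1)
5: 13  (via 7)
3: 19  (via 1)
2: 20  (via 5)
6: 21  (via 7)
9: 24  (via 8)
10: 36  (via 8)
4: 45  (via 9)
Shortest route: 7–1–8–9–4 = 45 kPa.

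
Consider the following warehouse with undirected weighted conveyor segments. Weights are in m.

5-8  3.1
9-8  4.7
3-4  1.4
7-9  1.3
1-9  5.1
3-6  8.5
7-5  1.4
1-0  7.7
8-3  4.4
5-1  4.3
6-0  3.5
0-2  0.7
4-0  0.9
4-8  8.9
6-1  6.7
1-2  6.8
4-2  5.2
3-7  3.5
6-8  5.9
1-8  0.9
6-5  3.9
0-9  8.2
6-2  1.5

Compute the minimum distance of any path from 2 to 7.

6.5 m

Candidate routes:
2 - 0 - 6 - 5 - 7: 0.7+3.5+3.9+1.4 = 9.5
2 - 0 - 4 - 3 - 7: 0.7+0.9+1.4+3.5 = 6.5
2 - 6 - 5 - 7: 1.5+3.9+1.4 = 6.8
2 - 4 - 3 - 7: 5.2+1.4+3.5 = 10.1
Cheapest is 2 - 0 - 4 - 3 - 7 at 6.5 m.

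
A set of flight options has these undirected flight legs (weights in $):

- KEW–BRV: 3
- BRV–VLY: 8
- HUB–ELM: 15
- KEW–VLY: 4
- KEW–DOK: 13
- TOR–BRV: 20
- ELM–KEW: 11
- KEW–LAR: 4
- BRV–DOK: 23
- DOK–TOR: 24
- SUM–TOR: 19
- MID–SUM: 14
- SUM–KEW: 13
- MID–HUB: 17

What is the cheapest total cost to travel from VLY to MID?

Candidate routes:
VLY–KEW–ELM–HUB–MID: 4+11+15+17 = 47
VLY–BRV–KEW–SUM–MID: 8+3+13+14 = 38
VLY–KEW–SUM–MID: 4+13+14 = 31
Cheapest is VLY–KEW–SUM–MID at $31.

$31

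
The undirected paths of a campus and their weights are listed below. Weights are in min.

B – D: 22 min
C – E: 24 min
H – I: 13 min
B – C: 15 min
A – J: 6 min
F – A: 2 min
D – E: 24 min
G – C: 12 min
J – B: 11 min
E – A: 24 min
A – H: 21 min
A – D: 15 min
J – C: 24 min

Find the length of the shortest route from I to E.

Candidate routes:
I–H–A–E: 13+21+24 = 58
I–H–A–D–E: 13+21+15+24 = 73
I–H–A–J–C–E: 13+21+6+24+24 = 88
Cheapest is I–H–A–E at 58 min.

58 min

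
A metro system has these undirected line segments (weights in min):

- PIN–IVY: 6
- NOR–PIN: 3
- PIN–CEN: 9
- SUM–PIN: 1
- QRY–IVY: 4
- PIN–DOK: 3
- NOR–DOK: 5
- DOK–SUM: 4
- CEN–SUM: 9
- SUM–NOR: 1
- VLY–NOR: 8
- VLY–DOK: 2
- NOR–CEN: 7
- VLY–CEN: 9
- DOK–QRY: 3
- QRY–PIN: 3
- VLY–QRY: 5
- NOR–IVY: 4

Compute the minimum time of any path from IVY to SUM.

5 min

Shortest distances from IVY:
IVY: 0
NOR: 4  (via IVY)
QRY: 4  (via IVY)
SUM: 5  (via NOR)
Shortest route: IVY–NOR–SUM = 5 min.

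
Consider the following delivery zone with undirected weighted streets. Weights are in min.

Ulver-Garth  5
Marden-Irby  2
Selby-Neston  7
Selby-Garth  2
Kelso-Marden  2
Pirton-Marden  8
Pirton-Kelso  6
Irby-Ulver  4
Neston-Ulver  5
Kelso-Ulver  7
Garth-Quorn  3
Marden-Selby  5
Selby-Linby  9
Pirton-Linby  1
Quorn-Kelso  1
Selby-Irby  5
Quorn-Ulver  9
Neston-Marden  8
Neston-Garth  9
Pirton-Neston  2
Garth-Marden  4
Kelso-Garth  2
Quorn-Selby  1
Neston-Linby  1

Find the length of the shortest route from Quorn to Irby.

Running Dijkstra from Quorn:
Quorn: 0
Selby: 1  (via Quorn)
Kelso: 1  (via Quorn)
Garth: 3  (via Quorn)
Marden: 3  (via Kelso)
Irby: 5  (via Marden)
Shortest route: Quorn–Kelso–Marden–Irby = 5 min.

5 min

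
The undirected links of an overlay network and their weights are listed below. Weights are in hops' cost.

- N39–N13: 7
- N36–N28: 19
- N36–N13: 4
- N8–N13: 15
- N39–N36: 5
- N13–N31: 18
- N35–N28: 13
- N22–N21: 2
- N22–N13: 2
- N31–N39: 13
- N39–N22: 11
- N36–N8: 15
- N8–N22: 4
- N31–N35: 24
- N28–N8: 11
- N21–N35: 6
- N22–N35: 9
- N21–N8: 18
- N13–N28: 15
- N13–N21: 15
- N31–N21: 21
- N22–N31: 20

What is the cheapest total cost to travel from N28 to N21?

Shortest distances from N28:
N28: 0
N8: 11  (via N28)
N35: 13  (via N28)
N13: 15  (via N28)
N22: 15  (via N8)
N21: 17  (via N22)
Shortest route: N28 → N8 → N22 → N21 = 17 hops' cost.

17 hops' cost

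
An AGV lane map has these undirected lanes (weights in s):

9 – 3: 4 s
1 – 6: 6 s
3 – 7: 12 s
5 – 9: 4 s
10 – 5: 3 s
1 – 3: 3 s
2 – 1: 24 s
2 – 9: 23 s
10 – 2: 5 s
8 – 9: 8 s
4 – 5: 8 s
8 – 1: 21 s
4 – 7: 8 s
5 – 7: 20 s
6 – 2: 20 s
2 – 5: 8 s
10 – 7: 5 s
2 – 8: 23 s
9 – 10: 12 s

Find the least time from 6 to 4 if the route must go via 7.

29 s

Best 6 to 7: 6 → 1 → 3 → 7 costing 21
Best 7 to 4: 7 → 4 costing 8
Total via 7: 21 + 8 = 29 s.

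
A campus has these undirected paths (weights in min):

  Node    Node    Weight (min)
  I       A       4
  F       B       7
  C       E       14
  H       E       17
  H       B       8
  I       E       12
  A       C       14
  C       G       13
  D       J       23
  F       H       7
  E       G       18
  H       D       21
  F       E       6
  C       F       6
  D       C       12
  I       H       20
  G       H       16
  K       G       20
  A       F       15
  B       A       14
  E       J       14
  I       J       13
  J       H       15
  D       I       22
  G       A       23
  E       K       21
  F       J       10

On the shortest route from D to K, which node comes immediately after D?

C

Candidate routes:
D - C - F - E - K: 12+6+6+21 = 45
D - H - F - E - K: 21+7+6+21 = 55
D - C - E - K: 12+14+21 = 47
D - I - E - K: 22+12+21 = 55
The minimum is 45 min via D - C - F - E - K.
So from D the first move is to C.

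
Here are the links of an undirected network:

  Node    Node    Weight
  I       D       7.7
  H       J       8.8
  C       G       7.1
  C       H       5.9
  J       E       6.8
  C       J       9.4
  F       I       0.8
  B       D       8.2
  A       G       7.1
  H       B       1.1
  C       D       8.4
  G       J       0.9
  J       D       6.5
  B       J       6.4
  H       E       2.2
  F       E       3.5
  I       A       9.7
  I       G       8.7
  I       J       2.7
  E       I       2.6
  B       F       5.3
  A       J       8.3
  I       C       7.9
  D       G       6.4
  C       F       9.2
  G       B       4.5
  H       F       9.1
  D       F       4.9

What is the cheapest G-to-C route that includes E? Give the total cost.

14.3

Best G to E: G–J–I–E costing 6.2
Shortest E→C: E–H–C = 8.1
Total via E: 6.2 + 8.1 = 14.3.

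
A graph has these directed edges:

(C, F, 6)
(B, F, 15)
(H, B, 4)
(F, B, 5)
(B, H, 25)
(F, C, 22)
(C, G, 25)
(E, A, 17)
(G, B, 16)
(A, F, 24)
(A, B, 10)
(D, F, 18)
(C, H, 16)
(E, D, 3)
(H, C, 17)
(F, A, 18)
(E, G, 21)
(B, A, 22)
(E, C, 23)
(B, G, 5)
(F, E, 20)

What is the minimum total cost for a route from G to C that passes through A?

84

Best G to A: G–B–A costing 38
Best A to C: A–F–C costing 46
Total via A: 38 + 46 = 84.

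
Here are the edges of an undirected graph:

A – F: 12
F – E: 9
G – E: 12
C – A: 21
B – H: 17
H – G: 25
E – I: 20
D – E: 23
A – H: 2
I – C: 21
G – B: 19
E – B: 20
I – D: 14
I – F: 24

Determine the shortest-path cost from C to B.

40

Running Dijkstra from C:
C: 0
A: 21  (via C)
I: 21  (via C)
H: 23  (via A)
F: 33  (via A)
D: 35  (via I)
B: 40  (via H)
Shortest route: C–A–H–B = 40.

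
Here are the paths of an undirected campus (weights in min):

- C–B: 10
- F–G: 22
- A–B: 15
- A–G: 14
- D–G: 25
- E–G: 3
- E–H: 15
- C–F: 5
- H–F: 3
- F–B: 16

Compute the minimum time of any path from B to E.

32 min

Candidate routes:
B → A → G → E: 15+14+3 = 32
B → C → F → H → E: 10+5+3+15 = 33
B → F → H → E: 16+3+15 = 34
The minimum is 32 min via B → A → G → E.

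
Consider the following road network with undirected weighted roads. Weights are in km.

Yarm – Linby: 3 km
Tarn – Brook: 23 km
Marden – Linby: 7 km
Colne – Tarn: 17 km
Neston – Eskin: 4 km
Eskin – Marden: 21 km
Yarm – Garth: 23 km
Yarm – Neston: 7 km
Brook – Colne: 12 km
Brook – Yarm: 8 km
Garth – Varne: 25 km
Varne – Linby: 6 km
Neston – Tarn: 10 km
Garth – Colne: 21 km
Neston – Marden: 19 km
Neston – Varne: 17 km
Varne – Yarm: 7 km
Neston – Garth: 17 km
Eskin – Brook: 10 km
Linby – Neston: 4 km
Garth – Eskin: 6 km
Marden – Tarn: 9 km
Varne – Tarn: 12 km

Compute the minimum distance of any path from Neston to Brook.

Enumerating some paths:
Neston - Linby - Yarm - Brook: 4+3+8 = 15
Neston - Eskin - Brook: 4+10 = 14
Neston - Yarm - Brook: 7+8 = 15
The minimum is 14 km via Neston - Eskin - Brook.

14 km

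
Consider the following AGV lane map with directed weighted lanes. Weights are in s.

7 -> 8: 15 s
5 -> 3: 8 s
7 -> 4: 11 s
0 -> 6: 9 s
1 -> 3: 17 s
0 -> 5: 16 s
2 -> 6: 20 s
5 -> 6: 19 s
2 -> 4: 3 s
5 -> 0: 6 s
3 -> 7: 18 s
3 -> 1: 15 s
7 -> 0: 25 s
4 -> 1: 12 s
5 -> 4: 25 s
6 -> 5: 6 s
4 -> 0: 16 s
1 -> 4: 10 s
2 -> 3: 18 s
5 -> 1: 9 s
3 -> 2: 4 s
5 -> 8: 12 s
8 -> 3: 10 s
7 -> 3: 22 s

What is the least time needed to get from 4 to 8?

43 s

Candidate routes:
4 → 0 → 6 → 5 → 8: 16+9+6+12 = 43
4 → 1 → 3 → 2 → 6 → 5 → 8: 12+17+4+20+6+12 = 71
4 → 1 → 3 → 7 → 8: 12+17+18+15 = 62
4 → 0 → 5 → 8: 16+16+12 = 44
Cheapest is 4 → 0 → 6 → 5 → 8 at 43 s.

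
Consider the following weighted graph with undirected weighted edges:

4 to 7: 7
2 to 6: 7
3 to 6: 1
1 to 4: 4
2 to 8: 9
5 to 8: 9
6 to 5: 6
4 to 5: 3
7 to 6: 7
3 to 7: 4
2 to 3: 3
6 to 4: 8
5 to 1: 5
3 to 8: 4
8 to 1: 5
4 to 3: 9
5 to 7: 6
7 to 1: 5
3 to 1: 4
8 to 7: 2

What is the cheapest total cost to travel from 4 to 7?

7

Running Dijkstra from 4:
4: 0
5: 3  (via 4)
1: 4  (via 4)
7: 7  (via 4)
Shortest route: 4–7 = 7.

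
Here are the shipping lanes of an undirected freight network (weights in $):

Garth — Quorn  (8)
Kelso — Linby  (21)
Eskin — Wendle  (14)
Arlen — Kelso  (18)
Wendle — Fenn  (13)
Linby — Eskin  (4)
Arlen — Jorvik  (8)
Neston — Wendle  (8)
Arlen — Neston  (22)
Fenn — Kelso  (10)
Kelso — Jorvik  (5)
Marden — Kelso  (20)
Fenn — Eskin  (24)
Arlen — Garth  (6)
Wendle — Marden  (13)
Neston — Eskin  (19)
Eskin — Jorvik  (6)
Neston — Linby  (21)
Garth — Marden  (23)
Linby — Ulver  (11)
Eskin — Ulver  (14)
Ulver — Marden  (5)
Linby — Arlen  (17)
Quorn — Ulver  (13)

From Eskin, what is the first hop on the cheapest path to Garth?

Jorvik

Candidate routes:
Eskin - Jorvik - Arlen - Garth: 6+8+6 = 20
Eskin - Linby - Arlen - Garth: 4+17+6 = 27
Cheapest is Eskin - Jorvik - Arlen - Garth at $20.
So from Eskin the first move is to Jorvik.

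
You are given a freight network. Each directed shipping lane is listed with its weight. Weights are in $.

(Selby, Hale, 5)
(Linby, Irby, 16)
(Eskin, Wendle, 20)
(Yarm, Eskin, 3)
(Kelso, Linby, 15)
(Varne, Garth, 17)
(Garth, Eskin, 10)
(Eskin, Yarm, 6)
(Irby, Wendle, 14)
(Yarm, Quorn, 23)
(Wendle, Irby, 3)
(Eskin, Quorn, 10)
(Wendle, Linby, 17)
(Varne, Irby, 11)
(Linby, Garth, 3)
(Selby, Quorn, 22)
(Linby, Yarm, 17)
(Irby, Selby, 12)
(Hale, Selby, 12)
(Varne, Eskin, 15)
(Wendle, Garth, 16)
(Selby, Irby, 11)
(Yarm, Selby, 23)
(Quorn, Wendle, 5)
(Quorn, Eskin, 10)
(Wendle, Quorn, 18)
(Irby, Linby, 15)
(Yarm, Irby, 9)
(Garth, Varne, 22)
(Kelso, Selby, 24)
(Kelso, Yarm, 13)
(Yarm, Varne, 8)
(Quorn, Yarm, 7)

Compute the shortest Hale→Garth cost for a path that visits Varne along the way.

$66

Best Hale to Varne: Hale–Selby–Quorn–Yarm–Varne costing 49
Shortest Varne→Garth: Varne–Garth = 17
Total via Varne: 49 + 17 = $66.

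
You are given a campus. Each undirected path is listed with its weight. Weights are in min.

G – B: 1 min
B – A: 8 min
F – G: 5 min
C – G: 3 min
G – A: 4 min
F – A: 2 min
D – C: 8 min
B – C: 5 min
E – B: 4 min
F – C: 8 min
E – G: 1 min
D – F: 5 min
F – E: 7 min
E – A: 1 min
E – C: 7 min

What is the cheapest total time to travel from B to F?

5 min

Candidate routes:
B - G - F: 1+5 = 6
B - G - E - A - F: 1+1+1+2 = 5
B - G - A - F: 1+4+2 = 7
Cheapest is B - G - E - A - F at 5 min.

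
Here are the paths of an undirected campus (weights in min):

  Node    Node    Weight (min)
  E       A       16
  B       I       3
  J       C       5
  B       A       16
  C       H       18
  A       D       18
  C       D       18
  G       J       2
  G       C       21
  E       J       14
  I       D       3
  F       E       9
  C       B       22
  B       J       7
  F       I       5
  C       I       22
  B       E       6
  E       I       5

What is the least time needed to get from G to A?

Enumerating some paths:
G - J - E - A: 2+14+16 = 32
G - J - B - I - E - A: 2+7+3+5+16 = 33
G - J - B - A: 2+7+16 = 25
G - J - B - E - A: 2+7+6+16 = 31
Cheapest is G - J - B - A at 25 min.

25 min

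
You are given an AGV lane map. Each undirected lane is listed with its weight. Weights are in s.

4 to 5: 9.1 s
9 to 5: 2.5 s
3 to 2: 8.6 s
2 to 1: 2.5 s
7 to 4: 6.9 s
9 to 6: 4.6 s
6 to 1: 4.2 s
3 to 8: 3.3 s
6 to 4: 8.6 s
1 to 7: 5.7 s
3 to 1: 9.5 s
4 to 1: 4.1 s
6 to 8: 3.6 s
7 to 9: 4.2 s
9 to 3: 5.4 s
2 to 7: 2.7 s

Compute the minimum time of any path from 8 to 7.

12.4 s

Candidate routes:
8 - 6 - 1 - 2 - 7: 3.6+4.2+2.5+2.7 = 13
8 - 6 - 9 - 7: 3.6+4.6+4.2 = 12.4
8 - 3 - 9 - 7: 3.3+5.4+4.2 = 12.9
Cheapest is 8 - 6 - 9 - 7 at 12.4 s.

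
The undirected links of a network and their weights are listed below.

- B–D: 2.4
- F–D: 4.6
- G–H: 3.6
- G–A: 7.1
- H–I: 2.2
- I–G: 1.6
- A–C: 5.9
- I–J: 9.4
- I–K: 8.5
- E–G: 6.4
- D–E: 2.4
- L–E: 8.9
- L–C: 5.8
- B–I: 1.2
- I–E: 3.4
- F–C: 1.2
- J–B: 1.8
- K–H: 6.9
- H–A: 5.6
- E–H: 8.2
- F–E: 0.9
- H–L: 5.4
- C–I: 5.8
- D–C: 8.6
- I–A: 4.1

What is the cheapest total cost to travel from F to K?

12.8

Candidate routes:
F - E - I - H - K: 0.9+3.4+2.2+6.9 = 13.4
F - E - I - K: 0.9+3.4+8.5 = 12.8
The minimum is 12.8 via F - E - I - K.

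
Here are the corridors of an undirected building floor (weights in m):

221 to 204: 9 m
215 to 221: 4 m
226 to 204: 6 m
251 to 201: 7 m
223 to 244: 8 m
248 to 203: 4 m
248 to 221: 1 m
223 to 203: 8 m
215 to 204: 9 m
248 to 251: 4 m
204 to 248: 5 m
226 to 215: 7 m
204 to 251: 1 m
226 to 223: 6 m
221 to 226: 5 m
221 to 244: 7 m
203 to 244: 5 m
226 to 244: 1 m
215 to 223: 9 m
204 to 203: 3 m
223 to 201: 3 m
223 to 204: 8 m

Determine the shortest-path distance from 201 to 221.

Settle nodes by increasing distance from 201:
201: 0
223: 3  (via 201)
251: 7  (via 201)
204: 8  (via 251)
226: 9  (via 223)
244: 10  (via 226)
203: 11  (via 223)
248: 11  (via 251)
221: 12  (via 248)
Shortest route: 201–251–248–221 = 12 m.

12 m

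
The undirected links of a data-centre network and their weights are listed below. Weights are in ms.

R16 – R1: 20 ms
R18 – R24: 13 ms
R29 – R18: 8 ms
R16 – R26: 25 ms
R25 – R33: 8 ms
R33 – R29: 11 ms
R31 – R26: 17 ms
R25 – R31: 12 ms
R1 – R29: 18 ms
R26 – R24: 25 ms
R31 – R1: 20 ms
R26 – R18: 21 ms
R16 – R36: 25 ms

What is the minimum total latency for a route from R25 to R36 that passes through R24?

115 ms

Best R25 to R24: R25–R33–R29–R18–R24 costing 40
Best R24 to R36: R24–R26–R16–R36 costing 75
Total via R24: 40 + 75 = 115 ms.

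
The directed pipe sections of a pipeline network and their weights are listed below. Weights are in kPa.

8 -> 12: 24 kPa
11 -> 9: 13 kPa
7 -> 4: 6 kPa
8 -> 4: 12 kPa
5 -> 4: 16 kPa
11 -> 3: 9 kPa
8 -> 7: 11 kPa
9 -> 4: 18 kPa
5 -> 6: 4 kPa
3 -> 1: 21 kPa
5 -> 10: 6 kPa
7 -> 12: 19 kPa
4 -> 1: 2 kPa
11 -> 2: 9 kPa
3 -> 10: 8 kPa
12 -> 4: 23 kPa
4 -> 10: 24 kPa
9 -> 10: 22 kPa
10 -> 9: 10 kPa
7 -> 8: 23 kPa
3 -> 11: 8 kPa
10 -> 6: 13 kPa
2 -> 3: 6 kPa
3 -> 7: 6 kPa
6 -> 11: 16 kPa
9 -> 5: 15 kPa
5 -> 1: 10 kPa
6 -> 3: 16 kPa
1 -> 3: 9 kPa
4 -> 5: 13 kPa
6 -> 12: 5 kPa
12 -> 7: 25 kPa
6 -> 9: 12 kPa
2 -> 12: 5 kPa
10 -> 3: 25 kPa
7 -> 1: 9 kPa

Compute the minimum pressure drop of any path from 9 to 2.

Running Dijkstra from 9:
9: 0
5: 15  (via 9)
4: 18  (via 9)
6: 19  (via 5)
1: 20  (via 4)
10: 21  (via 5)
12: 24  (via 6)
3: 29  (via 1)
7: 35  (via 3)
11: 35  (via 6)
2: 44  (via 11)
Shortest route: 9 → 5 → 6 → 11 → 2 = 44 kPa.

44 kPa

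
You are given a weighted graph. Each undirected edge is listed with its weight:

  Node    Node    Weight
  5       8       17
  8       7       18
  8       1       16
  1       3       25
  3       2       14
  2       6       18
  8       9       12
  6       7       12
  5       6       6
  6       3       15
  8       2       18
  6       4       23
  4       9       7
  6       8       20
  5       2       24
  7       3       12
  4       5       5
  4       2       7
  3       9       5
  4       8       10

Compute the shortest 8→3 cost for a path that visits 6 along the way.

35

Best 8 to 6: 8 → 6 costing 20
Shortest 6→3: 6 → 3 = 15
Total via 6: 20 + 15 = 35.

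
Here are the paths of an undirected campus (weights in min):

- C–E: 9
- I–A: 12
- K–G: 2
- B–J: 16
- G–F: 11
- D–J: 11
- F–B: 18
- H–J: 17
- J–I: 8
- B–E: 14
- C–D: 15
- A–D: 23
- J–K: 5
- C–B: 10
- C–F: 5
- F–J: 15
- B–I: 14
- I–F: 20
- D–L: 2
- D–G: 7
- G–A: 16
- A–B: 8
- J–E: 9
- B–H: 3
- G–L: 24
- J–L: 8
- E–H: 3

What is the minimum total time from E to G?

Enumerating some paths:
E → J → K → G: 9+5+2 = 16
E → C → F → G: 9+5+11 = 25
The minimum is 16 min via E → J → K → G.

16 min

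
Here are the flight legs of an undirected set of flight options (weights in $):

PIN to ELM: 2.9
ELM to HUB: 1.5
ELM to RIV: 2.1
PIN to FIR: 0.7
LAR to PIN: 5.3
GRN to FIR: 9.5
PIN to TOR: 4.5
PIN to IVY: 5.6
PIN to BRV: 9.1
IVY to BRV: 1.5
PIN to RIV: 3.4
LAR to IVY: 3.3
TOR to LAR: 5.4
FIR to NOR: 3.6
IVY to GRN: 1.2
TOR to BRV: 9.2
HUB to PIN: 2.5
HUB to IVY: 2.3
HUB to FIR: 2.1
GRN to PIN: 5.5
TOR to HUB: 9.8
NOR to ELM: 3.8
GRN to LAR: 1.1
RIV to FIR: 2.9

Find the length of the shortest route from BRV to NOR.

Candidate routes:
BRV - IVY - HUB - FIR - NOR: 1.5+2.3+2.1+3.6 = 9.5
BRV - IVY - HUB - ELM - NOR: 1.5+2.3+1.5+3.8 = 9.1
The minimum is $9.1 via BRV - IVY - HUB - ELM - NOR.

$9.1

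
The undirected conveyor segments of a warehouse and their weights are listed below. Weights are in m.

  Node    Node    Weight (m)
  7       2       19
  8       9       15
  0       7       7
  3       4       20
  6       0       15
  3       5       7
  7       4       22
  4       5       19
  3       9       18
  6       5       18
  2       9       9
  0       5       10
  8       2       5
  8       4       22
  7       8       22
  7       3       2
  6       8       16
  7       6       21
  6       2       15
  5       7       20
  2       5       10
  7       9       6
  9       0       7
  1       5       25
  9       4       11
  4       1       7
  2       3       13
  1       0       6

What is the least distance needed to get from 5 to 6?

18 m

Candidate routes:
5–6: 18 = 18
5–2–6: 10+15 = 25
The minimum is 18 m via 5–6.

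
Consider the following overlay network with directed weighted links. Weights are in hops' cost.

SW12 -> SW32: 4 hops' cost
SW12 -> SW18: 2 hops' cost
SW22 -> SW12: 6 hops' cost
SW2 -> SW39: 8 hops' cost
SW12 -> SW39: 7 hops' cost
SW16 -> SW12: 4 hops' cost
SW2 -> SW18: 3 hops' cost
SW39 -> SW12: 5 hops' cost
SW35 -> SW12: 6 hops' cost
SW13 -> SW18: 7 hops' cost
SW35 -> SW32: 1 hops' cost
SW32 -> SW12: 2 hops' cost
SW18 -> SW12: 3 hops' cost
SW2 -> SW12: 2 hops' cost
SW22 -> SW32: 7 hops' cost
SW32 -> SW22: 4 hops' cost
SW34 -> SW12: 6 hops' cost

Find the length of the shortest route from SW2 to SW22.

10 hops' cost

Settle nodes by increasing distance from SW2:
SW2: 0
SW12: 2  (via SW2)
SW18: 3  (via SW2)
SW32: 6  (via SW12)
SW39: 8  (via SW2)
SW22: 10  (via SW32)
Shortest route: SW2–SW12–SW32–SW22 = 10 hops' cost.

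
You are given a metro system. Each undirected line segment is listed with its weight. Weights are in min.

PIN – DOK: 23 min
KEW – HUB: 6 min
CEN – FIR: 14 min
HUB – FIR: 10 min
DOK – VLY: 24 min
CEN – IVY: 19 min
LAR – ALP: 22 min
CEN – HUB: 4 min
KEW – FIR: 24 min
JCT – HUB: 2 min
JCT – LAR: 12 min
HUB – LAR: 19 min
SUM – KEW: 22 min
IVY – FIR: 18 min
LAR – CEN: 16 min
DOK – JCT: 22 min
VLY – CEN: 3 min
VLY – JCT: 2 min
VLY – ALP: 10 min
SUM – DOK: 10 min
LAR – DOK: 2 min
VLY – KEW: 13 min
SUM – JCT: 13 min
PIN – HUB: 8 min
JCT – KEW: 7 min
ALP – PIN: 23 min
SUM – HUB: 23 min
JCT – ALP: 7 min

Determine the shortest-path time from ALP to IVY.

Running Dijkstra from ALP:
ALP: 0
JCT: 7  (via ALP)
VLY: 9  (via JCT)
HUB: 9  (via JCT)
CEN: 12  (via VLY)
KEW: 14  (via JCT)
PIN: 17  (via HUB)
FIR: 19  (via HUB)
LAR: 19  (via JCT)
SUM: 20  (via JCT)
DOK: 21  (via LAR)
IVY: 31  (via CEN)
Shortest route: ALP → JCT → VLY → CEN → IVY = 31 min.

31 min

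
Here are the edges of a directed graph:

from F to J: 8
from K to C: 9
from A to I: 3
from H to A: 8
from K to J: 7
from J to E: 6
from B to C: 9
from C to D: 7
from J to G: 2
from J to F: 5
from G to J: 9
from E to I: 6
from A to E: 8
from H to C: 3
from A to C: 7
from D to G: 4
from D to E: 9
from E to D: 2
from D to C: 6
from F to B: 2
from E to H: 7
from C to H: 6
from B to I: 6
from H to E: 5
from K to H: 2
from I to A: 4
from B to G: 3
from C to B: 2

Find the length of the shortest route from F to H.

Compare a few routes:
F - J - E - H: 8+6+7 = 21
F - B - C - H: 2+9+6 = 17
Cheapest is F - B - C - H at 17.

17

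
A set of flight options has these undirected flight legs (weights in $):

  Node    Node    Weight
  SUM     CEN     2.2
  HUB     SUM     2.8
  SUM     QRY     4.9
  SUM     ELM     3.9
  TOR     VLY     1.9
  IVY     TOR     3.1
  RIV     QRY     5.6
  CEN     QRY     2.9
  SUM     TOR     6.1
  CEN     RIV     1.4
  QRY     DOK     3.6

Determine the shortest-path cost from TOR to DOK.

Candidate routes:
TOR → SUM → CEN → QRY → DOK: 6.1+2.2+2.9+3.6 = 14.8
TOR → SUM → CEN → RIV → QRY → DOK: 6.1+2.2+1.4+5.6+3.6 = 18.9
TOR → SUM → QRY → DOK: 6.1+4.9+3.6 = 14.6
Cheapest is TOR → SUM → QRY → DOK at $14.6.

$14.6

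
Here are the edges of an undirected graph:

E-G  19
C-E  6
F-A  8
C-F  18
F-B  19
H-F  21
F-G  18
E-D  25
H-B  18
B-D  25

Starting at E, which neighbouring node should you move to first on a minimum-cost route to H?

Enumerating some paths:
E - C - F - H: 6+18+21 = 45
E - G - F - H: 19+18+21 = 58
Cheapest is E - C - F - H at 45.
So from E the first move is to C.

C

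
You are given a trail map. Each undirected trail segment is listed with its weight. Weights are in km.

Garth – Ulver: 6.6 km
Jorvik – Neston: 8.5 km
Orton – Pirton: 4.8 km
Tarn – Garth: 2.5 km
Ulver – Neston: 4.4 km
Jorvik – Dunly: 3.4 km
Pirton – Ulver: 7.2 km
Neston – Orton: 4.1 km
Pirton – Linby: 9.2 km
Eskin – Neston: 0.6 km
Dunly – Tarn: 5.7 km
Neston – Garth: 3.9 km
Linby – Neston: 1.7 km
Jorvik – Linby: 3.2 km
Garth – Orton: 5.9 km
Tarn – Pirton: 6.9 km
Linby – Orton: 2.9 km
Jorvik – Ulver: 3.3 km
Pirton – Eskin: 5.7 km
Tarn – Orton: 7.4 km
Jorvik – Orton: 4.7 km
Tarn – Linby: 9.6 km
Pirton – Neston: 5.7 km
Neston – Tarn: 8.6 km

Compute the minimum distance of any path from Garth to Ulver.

6.6 km

Compare a few routes:
Garth → Ulver: 6.6 = 6.6
Garth → Neston → Ulver: 3.9+4.4 = 8.3
Cheapest is Garth → Ulver at 6.6 km.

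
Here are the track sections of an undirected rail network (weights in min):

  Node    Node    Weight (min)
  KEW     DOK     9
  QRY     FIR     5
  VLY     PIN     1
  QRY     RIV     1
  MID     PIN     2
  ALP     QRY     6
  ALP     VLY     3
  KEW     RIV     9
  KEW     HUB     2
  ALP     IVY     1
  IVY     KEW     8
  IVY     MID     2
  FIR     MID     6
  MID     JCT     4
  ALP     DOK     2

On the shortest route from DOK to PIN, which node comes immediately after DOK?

ALP

Candidate routes:
DOK–ALP–IVY–MID–PIN: 2+1+2+2 = 7
DOK–ALP–VLY–PIN: 2+3+1 = 6
The minimum is 6 min via DOK–ALP–VLY–PIN.
So from DOK the first move is to ALP.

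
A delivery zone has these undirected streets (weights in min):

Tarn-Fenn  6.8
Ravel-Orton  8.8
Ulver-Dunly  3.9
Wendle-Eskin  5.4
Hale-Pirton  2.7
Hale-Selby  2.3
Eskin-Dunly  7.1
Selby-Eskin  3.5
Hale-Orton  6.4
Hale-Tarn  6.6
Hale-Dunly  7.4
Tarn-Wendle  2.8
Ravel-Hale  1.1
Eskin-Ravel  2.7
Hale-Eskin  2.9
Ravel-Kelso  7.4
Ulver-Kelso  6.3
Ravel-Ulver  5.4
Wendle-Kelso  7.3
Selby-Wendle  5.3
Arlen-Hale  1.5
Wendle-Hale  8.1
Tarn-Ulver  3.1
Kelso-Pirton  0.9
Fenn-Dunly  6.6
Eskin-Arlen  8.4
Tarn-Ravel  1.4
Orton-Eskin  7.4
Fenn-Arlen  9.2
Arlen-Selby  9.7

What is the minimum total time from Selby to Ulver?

Enumerating some paths:
Selby - Hale - Ravel - Ulver: 2.3+1.1+5.4 = 8.8
Selby - Hale - Ravel - Tarn - Ulver: 2.3+1.1+1.4+3.1 = 7.9
Cheapest is Selby - Hale - Ravel - Tarn - Ulver at 7.9 min.

7.9 min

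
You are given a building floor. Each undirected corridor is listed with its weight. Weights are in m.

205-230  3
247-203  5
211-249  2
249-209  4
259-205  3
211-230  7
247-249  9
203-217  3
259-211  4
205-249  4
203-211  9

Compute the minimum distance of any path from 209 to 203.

15 m

Settle nodes by increasing distance from 209:
209: 0
249: 4  (via 209)
211: 6  (via 249)
205: 8  (via 249)
259: 10  (via 211)
230: 11  (via 205)
247: 13  (via 249)
203: 15  (via 211)
Shortest route: 209 → 249 → 211 → 203 = 15 m.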